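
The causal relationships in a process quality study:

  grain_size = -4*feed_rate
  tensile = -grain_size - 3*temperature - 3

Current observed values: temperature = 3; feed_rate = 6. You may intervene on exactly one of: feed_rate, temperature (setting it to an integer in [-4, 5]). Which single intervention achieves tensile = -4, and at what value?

set feed_rate = 2

Intervening on feed_rate: with other inputs at their observed values, tensile = 4*feed_rate - 12. Solving for -4 gives feed_rate = 2, within [-4, 5].
Intervening on temperature: tensile = -3*temperature + 21. Reaching -4 requires temperature = 25/3, not an integer.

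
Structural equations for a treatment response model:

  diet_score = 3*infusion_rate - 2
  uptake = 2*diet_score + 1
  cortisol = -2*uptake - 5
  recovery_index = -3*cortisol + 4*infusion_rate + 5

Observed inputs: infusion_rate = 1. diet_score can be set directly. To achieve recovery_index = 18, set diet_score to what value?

Intervening on diet_score fixes its value directly, overriding its dependence on infusion_rate.
Substituting into the cortisol equation gives cortisol = -4*diet_score - 7.
This gives recovery_index = 12*diet_score + 30.
Solve 12*diet_score + 30 = 18: diet_score = (18 - 30) / 12 = -1.

diet_score = -1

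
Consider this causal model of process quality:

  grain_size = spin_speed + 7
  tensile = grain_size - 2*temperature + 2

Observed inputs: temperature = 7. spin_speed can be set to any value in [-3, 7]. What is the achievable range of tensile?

Substituting into the tensile equation gives tensile = spin_speed - 5.
Linear in spin_speed, so extremes are at the endpoints: spin_speed = -3 gives tensile = -8; spin_speed = 7 gives tensile = 2.

-8 to 2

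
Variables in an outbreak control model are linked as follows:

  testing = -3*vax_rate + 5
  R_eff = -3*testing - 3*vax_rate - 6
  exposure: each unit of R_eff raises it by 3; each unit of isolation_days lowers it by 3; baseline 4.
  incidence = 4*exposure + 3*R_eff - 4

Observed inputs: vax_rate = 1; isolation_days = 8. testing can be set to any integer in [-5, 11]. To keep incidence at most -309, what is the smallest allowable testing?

testing = 2

Intervening on testing fixes its value directly, overriding its dependence on vax_rate.
Substituting into the R_eff equation gives R_eff = -3*testing - 9.
This gives exposure = -9*testing - 47.
incidence becomes -45*testing - 219.
Require -45*testing - 219 ≤ -309, so testing ≥ 2.
The smallest integer in [-5, 11] satisfying this is 2.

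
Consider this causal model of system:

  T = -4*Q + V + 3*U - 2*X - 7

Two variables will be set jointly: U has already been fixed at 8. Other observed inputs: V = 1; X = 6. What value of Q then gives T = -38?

Q = 11

With U held at 8:
Substituting into the T equation gives T = -4*Q + 6.
Solve -4*Q + 6 = -38: Q = (-38 - 6) / -4 = 11.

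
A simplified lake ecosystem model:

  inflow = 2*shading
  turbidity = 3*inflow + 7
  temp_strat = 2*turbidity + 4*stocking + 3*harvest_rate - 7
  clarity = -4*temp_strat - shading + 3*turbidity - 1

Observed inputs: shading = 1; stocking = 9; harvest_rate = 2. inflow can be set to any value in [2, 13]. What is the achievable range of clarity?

-372 to -207

Intervening on inflow fixes its value directly, overriding its dependence on shading.
Substituting into the temp_strat equation gives temp_strat = 6*inflow + 49.
Substituting into the clarity equation gives clarity = -15*inflow - 177.
Linear in inflow, so extremes are at the endpoints: inflow = 2 gives clarity = -207; inflow = 13 gives clarity = -372.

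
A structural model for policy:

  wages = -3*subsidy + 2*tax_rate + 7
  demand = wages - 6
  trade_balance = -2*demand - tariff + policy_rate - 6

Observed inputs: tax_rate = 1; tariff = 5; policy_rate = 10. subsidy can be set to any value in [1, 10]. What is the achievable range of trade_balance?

Substituting into the wages equation gives wages = -3*subsidy + 9.
So demand = -3*subsidy + 3.
Substituting into the trade_balance equation gives trade_balance = 6*subsidy - 7.
Linear in subsidy, so extremes are at the endpoints: subsidy = 1 gives trade_balance = -1; subsidy = 10 gives trade_balance = 53.

-1 to 53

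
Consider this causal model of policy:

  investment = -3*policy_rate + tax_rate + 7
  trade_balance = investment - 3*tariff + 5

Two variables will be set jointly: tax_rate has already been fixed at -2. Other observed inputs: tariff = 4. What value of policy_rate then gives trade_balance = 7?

policy_rate = -3

With tax_rate held at -2:
Substituting into the investment equation gives investment = -3*policy_rate + 5.
Substituting into the trade_balance equation gives trade_balance = -3*policy_rate - 2.
Solve -3*policy_rate - 2 = 7: policy_rate = (7 + 2) / -3 = -3.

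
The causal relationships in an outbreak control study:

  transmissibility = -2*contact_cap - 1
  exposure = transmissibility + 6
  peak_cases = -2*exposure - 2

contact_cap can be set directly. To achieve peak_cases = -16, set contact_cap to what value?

contact_cap = -1

Substituting into the exposure equation gives exposure = -2*contact_cap + 5.
So peak_cases = 4*contact_cap - 12.
Solve 4*contact_cap - 12 = -16: contact_cap = (-16 + 12) / 4 = -1.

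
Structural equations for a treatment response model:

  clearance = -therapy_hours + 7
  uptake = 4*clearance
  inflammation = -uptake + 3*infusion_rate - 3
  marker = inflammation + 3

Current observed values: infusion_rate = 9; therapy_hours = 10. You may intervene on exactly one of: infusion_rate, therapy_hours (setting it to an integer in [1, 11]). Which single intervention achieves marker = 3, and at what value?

Intervening on infusion_rate: marker = 3*infusion_rate + 12. Reaching 3 requires infusion_rate = -3, outside [1, 11].
Intervening on therapy_hours: with other inputs at their observed values, marker = 4*therapy_hours - 1. Solving for 3 gives therapy_hours = 1, within [1, 11].

set therapy_hours = 1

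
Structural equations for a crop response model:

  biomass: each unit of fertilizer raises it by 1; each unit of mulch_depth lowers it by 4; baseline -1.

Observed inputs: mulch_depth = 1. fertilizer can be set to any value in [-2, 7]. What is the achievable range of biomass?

-7 to 2

Substituting into the biomass equation gives biomass = fertilizer - 5.
Linear in fertilizer, so extremes are at the endpoints: fertilizer = -2 gives biomass = -7; fertilizer = 7 gives biomass = 2.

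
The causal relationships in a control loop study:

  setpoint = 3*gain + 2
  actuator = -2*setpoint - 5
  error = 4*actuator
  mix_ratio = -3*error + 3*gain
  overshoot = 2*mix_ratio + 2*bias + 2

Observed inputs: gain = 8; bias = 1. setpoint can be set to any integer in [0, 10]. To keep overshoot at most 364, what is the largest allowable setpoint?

setpoint = 4

Intervening on setpoint fixes its value directly, overriding its dependence on gain.
Substituting into the error equation gives error = -8*setpoint - 20.
Substituting into the mix_ratio equation gives mix_ratio = 24*setpoint + 84.
overshoot becomes 48*setpoint + 172.
Require 48*setpoint + 172 ≤ 364, so setpoint ≤ 4.
The largest integer in [0, 10] satisfying this is 4.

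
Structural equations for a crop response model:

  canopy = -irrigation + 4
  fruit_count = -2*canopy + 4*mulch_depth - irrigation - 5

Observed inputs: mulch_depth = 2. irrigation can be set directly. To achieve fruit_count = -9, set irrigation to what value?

Substituting into the fruit_count equation gives fruit_count = irrigation - 5.
Solve irrigation - 5 = -9: irrigation = (-9 + 5) / 1 = -4.

irrigation = -4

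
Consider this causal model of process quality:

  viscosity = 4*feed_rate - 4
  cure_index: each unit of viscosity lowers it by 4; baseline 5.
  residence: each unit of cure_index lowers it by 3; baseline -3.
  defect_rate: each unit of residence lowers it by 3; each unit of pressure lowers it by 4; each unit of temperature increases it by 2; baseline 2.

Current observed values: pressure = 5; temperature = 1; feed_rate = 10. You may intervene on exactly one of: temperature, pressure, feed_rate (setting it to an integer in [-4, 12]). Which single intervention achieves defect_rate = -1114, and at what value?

Intervening on temperature: defect_rate = 2*temperature - 1260. Reaching -1114 requires temperature = 73, outside [-4, 12].
Intervening on pressure: defect_rate = -4*pressure - 1238. Reaching -1114 requires pressure = -31, outside [-4, 12].
Intervening on feed_rate: with other inputs at their observed values, defect_rate = -144*feed_rate + 182. Solving for -1114 gives feed_rate = 9, within [-4, 12].

set feed_rate = 9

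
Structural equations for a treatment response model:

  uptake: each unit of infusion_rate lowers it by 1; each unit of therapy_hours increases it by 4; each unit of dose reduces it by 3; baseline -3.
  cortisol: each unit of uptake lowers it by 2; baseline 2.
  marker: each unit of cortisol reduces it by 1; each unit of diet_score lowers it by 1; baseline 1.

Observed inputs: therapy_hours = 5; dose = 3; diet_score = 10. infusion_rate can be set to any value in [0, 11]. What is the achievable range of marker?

Substituting into the uptake equation gives uptake = -infusion_rate + 8.
Substituting into the cortisol equation gives cortisol = 2*infusion_rate - 14.
This gives marker = -2*infusion_rate + 5.
Linear in infusion_rate, so extremes are at the endpoints: infusion_rate = 0 gives marker = 5; infusion_rate = 11 gives marker = -17.

-17 to 5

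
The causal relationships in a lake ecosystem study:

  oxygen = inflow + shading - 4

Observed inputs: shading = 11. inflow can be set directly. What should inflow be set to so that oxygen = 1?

Substituting into the oxygen equation gives oxygen = inflow + 7.
Solve inflow + 7 = 1: inflow = (1 - 7) / 1 = -6.

inflow = -6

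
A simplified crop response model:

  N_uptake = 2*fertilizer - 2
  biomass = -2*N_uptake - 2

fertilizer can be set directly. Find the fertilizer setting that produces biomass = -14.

fertilizer = 4

Substituting into the biomass equation gives biomass = -4*fertilizer + 2.
Solve -4*fertilizer + 2 = -14: fertilizer = (-14 - 2) / -4 = 4.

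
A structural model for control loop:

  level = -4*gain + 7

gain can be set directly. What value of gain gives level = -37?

gain = 11

Solve -4*gain + 7 = -37: gain = (-37 - 7) / -4 = 11.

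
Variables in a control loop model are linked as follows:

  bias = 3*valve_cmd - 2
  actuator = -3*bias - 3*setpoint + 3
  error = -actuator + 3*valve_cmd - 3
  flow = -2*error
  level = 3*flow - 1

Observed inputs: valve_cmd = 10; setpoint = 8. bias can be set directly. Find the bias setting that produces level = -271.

bias = -1

Intervening on bias fixes its value directly, overriding its dependence on valve_cmd.
Substituting into the actuator equation gives actuator = -3*bias - 21.
This gives error = 3*bias + 48.
This gives flow = -6*bias - 96.
This gives level = -18*bias - 289.
Solve -18*bias - 289 = -271: bias = (-271 + 289) / -18 = -1.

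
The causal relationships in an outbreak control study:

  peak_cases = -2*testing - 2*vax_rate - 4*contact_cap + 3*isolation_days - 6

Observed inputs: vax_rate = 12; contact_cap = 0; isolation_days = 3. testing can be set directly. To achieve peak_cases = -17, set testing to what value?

testing = -2

Substituting into the peak_cases equation gives peak_cases = -2*testing - 21.
Solve -2*testing - 21 = -17: testing = (-17 + 21) / -2 = -2.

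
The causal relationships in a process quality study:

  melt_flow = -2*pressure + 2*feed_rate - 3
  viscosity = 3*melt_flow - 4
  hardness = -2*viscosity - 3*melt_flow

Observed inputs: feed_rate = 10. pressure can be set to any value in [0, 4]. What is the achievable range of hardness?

-145 to -73

Substituting into the melt_flow equation gives melt_flow = -2*pressure + 17.
viscosity becomes -6*pressure + 47.
Substituting into the hardness equation gives hardness = 18*pressure - 145.
Linear in pressure, so extremes are at the endpoints: pressure = 0 gives hardness = -145; pressure = 4 gives hardness = -73.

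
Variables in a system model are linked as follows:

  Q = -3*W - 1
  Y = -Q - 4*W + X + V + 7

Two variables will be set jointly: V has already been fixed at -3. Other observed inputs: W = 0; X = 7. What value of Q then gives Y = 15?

Q = -4

With V held at -3:
Intervening on Q fixes its value directly, overriding its dependence on W.
Substituting into the Y equation gives Y = -Q + 11.
Solve -Q + 11 = 15: Q = (15 - 11) / -1 = -4.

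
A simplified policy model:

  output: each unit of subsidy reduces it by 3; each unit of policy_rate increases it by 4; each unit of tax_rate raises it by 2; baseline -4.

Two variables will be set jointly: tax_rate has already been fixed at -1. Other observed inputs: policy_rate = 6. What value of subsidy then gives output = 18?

subsidy = 0

With tax_rate held at -1:
Substituting into the output equation gives output = -3*subsidy + 18.
Solve -3*subsidy + 18 = 18: subsidy = (18 - 18) / -3 = 0.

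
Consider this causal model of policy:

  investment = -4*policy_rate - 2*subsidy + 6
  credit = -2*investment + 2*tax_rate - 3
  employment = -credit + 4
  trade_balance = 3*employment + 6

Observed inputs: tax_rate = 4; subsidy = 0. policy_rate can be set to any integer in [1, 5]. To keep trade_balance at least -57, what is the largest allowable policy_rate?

policy_rate = 4

Substituting into the investment equation gives investment = -4*policy_rate + 6.
credit becomes 8*policy_rate - 7.
So employment = -8*policy_rate + 11.
So trade_balance = -24*policy_rate + 39.
Require -24*policy_rate + 39 ≥ -57, so policy_rate ≤ 4.
The largest integer in [1, 5] satisfying this is 4.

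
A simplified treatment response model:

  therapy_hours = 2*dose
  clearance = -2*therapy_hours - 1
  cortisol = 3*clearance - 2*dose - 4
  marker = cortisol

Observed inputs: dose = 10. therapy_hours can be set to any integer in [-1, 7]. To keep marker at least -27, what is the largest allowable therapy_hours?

therapy_hours = 0

Intervening on therapy_hours fixes its value directly, overriding its dependence on dose.
Substituting into the cortisol equation gives cortisol = -6*therapy_hours - 27.
This gives marker = -6*therapy_hours - 27.
Require -6*therapy_hours - 27 ≥ -27, so therapy_hours ≤ 0.
The largest integer in [-1, 7] satisfying this is 0.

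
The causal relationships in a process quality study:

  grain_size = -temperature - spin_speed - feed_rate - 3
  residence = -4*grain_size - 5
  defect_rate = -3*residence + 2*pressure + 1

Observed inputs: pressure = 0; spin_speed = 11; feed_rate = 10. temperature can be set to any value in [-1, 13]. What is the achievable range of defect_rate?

Substituting into the grain_size equation gives grain_size = -temperature - 24.
Substituting into the residence equation gives residence = 4*temperature + 91.
Substituting into the defect_rate equation gives defect_rate = -12*temperature - 272.
Linear in temperature, so extremes are at the endpoints: temperature = -1 gives defect_rate = -260; temperature = 13 gives defect_rate = -428.

-428 to -260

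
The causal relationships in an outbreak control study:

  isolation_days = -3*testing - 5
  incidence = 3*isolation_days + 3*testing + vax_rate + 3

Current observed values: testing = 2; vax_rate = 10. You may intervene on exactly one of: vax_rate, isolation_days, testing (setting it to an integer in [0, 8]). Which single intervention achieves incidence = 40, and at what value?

Intervening on vax_rate: incidence = vax_rate - 24. Reaching 40 requires vax_rate = 64, outside [0, 8].
Intervening on isolation_days: with other inputs at their observed values, incidence = 3*isolation_days + 19. Solving for 40 gives isolation_days = 7, within [0, 8].
Intervening on testing: incidence = -6*testing - 2. Reaching 40 requires testing = -7, outside [0, 8].

set isolation_days = 7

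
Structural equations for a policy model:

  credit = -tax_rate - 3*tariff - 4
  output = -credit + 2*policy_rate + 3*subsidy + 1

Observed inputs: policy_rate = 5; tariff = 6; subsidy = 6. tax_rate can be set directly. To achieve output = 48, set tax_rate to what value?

tax_rate = -3

Substituting into the credit equation gives credit = -tax_rate - 22.
Substituting into the output equation gives output = tax_rate + 51.
Solve tax_rate + 51 = 48: tax_rate = (48 - 51) / 1 = -3.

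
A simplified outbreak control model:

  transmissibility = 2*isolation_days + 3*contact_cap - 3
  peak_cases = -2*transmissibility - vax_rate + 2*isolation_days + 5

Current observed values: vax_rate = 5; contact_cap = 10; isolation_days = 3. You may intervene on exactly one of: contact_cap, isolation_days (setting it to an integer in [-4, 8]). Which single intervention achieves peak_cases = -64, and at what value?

set isolation_days = 5

Intervening on contact_cap: peak_cases = -6*contact_cap. Reaching -64 requires contact_cap = 32/3, not an integer.
Intervening on isolation_days: with other inputs at their observed values, peak_cases = -2*isolation_days - 54. Solving for -64 gives isolation_days = 5, within [-4, 8].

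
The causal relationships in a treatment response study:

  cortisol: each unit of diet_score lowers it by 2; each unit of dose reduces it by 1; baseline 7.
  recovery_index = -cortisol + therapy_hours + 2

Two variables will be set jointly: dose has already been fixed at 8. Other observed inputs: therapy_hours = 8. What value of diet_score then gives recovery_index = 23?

diet_score = 6

With dose held at 8:
Substituting into the cortisol equation gives cortisol = -2*diet_score - 1.
Substituting into the recovery_index equation gives recovery_index = 2*diet_score + 11.
Solve 2*diet_score + 11 = 23: diet_score = (23 - 11) / 2 = 6.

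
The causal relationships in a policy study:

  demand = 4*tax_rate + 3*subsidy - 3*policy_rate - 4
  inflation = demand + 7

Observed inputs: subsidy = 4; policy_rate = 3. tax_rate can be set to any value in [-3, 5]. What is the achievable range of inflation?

Substituting into the demand equation gives demand = 4*tax_rate - 1.
inflation becomes 4*tax_rate + 6.
Linear in tax_rate, so extremes are at the endpoints: tax_rate = -3 gives inflation = -6; tax_rate = 5 gives inflation = 26.

-6 to 26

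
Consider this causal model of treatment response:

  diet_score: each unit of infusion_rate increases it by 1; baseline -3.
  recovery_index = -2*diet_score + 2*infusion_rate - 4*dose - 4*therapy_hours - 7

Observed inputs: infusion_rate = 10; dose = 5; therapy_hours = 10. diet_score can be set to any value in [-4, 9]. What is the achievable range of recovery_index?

-65 to -39

Intervening on diet_score fixes its value directly, overriding its dependence on infusion_rate.
Substituting into the recovery_index equation gives recovery_index = -2*diet_score - 47.
Linear in diet_score, so extremes are at the endpoints: diet_score = -4 gives recovery_index = -39; diet_score = 9 gives recovery_index = -65.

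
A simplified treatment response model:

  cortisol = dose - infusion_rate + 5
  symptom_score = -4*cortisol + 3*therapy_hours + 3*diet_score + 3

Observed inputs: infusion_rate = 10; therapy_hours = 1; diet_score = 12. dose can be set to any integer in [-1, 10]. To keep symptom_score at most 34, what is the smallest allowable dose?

dose = 7

Substituting into the cortisol equation gives cortisol = dose - 5.
symptom_score becomes -4*dose + 62.
Require -4*dose + 62 ≤ 34, so dose ≥ 7.
The smallest integer in [-1, 10] satisfying this is 7.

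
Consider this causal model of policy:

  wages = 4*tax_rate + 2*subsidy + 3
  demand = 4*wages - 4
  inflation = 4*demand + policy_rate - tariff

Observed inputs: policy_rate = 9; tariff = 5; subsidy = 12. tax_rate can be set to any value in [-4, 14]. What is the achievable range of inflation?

Substituting into the wages equation gives wages = 4*tax_rate + 27.
So demand = 16*tax_rate + 104.
Substituting into the inflation equation gives inflation = 64*tax_rate + 420.
Linear in tax_rate, so extremes are at the endpoints: tax_rate = -4 gives inflation = 164; tax_rate = 14 gives inflation = 1316.

164 to 1316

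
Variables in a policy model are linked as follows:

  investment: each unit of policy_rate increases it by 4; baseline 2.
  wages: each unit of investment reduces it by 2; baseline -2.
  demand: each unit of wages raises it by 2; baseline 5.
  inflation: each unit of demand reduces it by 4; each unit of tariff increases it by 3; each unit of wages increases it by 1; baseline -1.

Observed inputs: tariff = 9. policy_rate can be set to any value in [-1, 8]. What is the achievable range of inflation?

-8 to 496

Substituting into the wages equation gives wages = -8*policy_rate - 6.
So demand = -16*policy_rate - 7.
So inflation = 56*policy_rate + 48.
Linear in policy_rate, so extremes are at the endpoints: policy_rate = -1 gives inflation = -8; policy_rate = 8 gives inflation = 496.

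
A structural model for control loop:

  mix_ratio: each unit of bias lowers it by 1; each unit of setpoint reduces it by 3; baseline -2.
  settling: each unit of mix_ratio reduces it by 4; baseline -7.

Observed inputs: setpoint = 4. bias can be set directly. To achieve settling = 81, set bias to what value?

bias = 8

Substituting into the mix_ratio equation gives mix_ratio = -bias - 14.
Substituting into the settling equation gives settling = 4*bias + 49.
Solve 4*bias + 49 = 81: bias = (81 - 49) / 4 = 8.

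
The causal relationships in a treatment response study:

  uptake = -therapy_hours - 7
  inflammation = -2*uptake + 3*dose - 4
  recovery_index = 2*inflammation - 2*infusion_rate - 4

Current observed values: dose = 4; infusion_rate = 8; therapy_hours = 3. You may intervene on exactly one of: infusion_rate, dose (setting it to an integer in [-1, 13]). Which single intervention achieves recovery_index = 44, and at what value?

Intervening on infusion_rate: with other inputs at their observed values, recovery_index = -2*infusion_rate + 52. Solving for 44 gives infusion_rate = 4, within [-1, 13].
Intervening on dose: recovery_index = 6*dose + 12. Reaching 44 requires dose = 16/3, not an integer.

set infusion_rate = 4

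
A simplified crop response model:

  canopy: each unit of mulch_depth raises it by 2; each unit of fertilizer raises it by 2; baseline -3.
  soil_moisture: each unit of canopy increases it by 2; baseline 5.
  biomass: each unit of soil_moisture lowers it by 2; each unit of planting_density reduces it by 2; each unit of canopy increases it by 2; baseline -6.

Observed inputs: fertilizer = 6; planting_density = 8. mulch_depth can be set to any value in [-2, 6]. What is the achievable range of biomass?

-74 to -42

Substituting into the canopy equation gives canopy = 2*mulch_depth + 9.
Substituting into the soil_moisture equation gives soil_moisture = 4*mulch_depth + 23.
Substituting into the biomass equation gives biomass = -4*mulch_depth - 50.
Linear in mulch_depth, so extremes are at the endpoints: mulch_depth = -2 gives biomass = -42; mulch_depth = 6 gives biomass = -74.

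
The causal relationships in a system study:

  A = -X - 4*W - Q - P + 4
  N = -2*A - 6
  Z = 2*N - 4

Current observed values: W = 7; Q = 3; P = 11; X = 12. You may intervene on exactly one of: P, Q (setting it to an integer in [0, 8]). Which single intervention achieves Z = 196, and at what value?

Intervening on P: Z = 4*P + 140. Reaching 196 requires P = 14, outside [0, 8].
Intervening on Q: with other inputs at their observed values, Z = 4*Q + 172. Solving for 196 gives Q = 6, within [0, 8].

set Q = 6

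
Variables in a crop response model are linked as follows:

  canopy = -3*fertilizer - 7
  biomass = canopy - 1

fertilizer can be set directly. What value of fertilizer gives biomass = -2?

Substituting into the biomass equation gives biomass = -3*fertilizer - 8.
Solve -3*fertilizer - 8 = -2: fertilizer = (-2 + 8) / -3 = -2.

fertilizer = -2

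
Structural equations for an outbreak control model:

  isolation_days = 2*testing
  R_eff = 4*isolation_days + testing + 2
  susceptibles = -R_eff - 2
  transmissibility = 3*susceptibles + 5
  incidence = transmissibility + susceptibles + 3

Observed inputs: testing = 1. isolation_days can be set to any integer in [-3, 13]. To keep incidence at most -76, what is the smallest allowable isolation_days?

isolation_days = 4

Intervening on isolation_days fixes its value directly, overriding its dependence on testing.
Substituting into the R_eff equation gives R_eff = 4*isolation_days + 3.
So susceptibles = -4*isolation_days - 5.
So transmissibility = -12*isolation_days - 10.
This gives incidence = -16*isolation_days - 12.
Require -16*isolation_days - 12 ≤ -76, so isolation_days ≥ 4.
The smallest integer in [-3, 13] satisfying this is 4.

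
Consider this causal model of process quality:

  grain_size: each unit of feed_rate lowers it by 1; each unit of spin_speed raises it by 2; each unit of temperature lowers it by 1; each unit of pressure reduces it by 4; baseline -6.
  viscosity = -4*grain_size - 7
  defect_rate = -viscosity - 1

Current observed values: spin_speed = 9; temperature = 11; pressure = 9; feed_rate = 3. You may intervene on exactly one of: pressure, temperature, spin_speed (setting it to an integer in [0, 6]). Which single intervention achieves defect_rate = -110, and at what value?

Intervening on pressure: defect_rate = -16*pressure - 2. Reaching -110 requires pressure = 27/4, not an integer.
Intervening on temperature: with other inputs at their observed values, defect_rate = -4*temperature - 102. Solving for -110 gives temperature = 2, within [0, 6].
Intervening on spin_speed: defect_rate = 8*spin_speed - 218. Reaching -110 requires spin_speed = 27/2, not an integer.

set temperature = 2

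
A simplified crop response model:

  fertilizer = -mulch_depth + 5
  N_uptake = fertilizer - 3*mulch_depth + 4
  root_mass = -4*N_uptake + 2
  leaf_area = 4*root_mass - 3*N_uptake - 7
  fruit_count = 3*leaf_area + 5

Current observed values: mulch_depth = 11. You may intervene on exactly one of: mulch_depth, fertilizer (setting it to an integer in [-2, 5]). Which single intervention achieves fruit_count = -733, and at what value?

set mulch_depth = -1

Intervening on mulch_depth: with other inputs at their observed values, fruit_count = 228*mulch_depth - 505. Solving for -733 gives mulch_depth = -1, within [-2, 5].
Intervening on fertilizer: fruit_count = -57*fertilizer + 1661. Reaching -733 requires fertilizer = 42, outside [-2, 5].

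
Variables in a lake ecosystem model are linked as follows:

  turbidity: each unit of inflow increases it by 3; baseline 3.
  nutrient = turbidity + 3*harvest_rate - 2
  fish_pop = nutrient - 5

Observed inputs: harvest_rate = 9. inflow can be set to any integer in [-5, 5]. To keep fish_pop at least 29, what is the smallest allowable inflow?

Substituting into the nutrient equation gives nutrient = 3*inflow + 28.
Substituting into the fish_pop equation gives fish_pop = 3*inflow + 23.
Require 3*inflow + 23 ≥ 29, so inflow ≥ 2.
The smallest integer in [-5, 5] satisfying this is 2.

inflow = 2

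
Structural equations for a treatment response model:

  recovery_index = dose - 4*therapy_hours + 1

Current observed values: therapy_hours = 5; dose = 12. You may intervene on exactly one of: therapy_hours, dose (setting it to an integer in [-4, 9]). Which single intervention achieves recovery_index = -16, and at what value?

Intervening on therapy_hours: recovery_index = -4*therapy_hours + 13. Reaching -16 requires therapy_hours = 29/4, not an integer.
Intervening on dose: with other inputs at their observed values, recovery_index = dose - 19. Solving for -16 gives dose = 3, within [-4, 9].

set dose = 3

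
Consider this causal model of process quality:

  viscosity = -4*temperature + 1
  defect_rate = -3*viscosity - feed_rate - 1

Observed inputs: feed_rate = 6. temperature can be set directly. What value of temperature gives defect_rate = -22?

Substituting into the defect_rate equation gives defect_rate = 12*temperature - 10.
Solve 12*temperature - 10 = -22: temperature = (-22 + 10) / 12 = -1.

temperature = -1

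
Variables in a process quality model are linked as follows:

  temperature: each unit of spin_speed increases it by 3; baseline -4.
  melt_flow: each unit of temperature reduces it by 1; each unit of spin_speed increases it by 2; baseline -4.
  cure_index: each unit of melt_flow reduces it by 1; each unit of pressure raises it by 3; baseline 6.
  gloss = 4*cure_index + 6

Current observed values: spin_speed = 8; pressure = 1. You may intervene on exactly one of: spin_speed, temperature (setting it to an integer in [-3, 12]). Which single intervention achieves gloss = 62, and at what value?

Intervening on spin_speed: with other inputs at their observed values, gloss = 4*spin_speed + 42. Solving for 62 gives spin_speed = 5, within [-3, 12].
Intervening on temperature: gloss = 4*temperature - 6. Reaching 62 requires temperature = 17, outside [-3, 12].

set spin_speed = 5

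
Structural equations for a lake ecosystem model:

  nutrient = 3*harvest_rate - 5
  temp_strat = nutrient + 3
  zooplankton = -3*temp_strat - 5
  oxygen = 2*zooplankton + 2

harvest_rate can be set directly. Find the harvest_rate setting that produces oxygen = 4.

Substituting into the temp_strat equation gives temp_strat = 3*harvest_rate - 2.
So zooplankton = -9*harvest_rate + 1.
So oxygen = -18*harvest_rate + 4.
Solve -18*harvest_rate + 4 = 4: harvest_rate = (4 - 4) / -18 = 0.

harvest_rate = 0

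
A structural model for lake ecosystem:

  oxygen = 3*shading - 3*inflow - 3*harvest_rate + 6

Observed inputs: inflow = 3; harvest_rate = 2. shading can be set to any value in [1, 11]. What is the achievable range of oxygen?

-6 to 24

Substituting into the oxygen equation gives oxygen = 3*shading - 9.
Linear in shading, so extremes are at the endpoints: shading = 1 gives oxygen = -6; shading = 11 gives oxygen = 24.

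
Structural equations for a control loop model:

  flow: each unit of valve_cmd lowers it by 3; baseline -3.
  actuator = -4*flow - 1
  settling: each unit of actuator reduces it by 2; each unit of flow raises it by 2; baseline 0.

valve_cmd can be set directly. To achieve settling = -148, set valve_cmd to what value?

Substituting into the actuator equation gives actuator = 12*valve_cmd + 11.
Substituting into the settling equation gives settling = -30*valve_cmd - 28.
Solve -30*valve_cmd - 28 = -148: valve_cmd = (-148 + 28) / -30 = 4.

valve_cmd = 4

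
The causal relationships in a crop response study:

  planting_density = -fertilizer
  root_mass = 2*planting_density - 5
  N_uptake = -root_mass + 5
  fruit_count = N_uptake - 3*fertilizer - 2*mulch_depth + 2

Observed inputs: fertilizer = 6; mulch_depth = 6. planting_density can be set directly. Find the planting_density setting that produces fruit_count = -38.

Intervening on planting_density fixes its value directly, overriding its dependence on fertilizer.
Substituting into the N_uptake equation gives N_uptake = -2*planting_density + 10.
This gives fruit_count = -2*planting_density - 18.
Solve -2*planting_density - 18 = -38: planting_density = (-38 + 18) / -2 = 10.

planting_density = 10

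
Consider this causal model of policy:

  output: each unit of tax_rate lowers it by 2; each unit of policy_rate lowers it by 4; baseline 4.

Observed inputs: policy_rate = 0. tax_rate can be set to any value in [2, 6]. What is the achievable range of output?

-8 to 0

Substituting into the output equation gives output = -2*tax_rate + 4.
Linear in tax_rate, so extremes are at the endpoints: tax_rate = 2 gives output = 0; tax_rate = 6 gives output = -8.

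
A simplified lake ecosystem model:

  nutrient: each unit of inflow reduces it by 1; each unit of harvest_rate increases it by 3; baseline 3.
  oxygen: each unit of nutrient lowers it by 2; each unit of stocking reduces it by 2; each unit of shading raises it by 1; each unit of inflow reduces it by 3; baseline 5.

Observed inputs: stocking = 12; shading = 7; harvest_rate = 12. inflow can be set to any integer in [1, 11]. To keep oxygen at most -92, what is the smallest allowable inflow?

Substituting into the nutrient equation gives nutrient = -inflow + 39.
This gives oxygen = -inflow - 90.
Require -inflow - 90 ≤ -92, so inflow ≥ 2.
The smallest integer in [1, 11] satisfying this is 2.

inflow = 2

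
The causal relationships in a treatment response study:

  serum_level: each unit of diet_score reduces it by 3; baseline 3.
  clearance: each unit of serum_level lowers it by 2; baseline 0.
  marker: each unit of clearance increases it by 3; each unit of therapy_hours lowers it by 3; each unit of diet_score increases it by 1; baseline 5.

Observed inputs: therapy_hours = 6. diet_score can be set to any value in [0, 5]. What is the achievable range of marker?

Substituting into the clearance equation gives clearance = 6*diet_score - 6.
So marker = 19*diet_score - 31.
Linear in diet_score, so extremes are at the endpoints: diet_score = 0 gives marker = -31; diet_score = 5 gives marker = 64.

-31 to 64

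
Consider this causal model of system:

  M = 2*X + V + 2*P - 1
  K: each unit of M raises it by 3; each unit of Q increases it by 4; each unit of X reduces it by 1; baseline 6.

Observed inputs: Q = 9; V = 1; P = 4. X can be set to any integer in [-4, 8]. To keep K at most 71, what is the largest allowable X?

Substituting into the M equation gives M = 2*X + 8.
This gives K = 5*X + 66.
Require 5*X + 66 ≤ 71, so X ≤ 1.
The largest integer in [-4, 8] satisfying this is 1.

X = 1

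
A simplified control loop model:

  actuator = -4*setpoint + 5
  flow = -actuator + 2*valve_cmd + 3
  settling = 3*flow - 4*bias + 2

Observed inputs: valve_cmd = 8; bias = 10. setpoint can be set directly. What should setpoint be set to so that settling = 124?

Substituting into the flow equation gives flow = 4*setpoint + 14.
Substituting into the settling equation gives settling = 12*setpoint + 4.
Solve 12*setpoint + 4 = 124: setpoint = (124 - 4) / 12 = 10.

setpoint = 10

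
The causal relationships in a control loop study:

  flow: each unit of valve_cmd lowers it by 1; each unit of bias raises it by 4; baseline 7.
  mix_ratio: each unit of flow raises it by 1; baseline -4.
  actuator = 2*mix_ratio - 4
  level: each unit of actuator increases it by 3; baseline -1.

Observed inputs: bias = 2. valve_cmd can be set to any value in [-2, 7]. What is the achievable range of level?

11 to 65

Substituting into the flow equation gives flow = -valve_cmd + 15.
This gives mix_ratio = -valve_cmd + 11.
actuator becomes -2*valve_cmd + 18.
level becomes -6*valve_cmd + 53.
Linear in valve_cmd, so extremes are at the endpoints: valve_cmd = -2 gives level = 65; valve_cmd = 7 gives level = 11.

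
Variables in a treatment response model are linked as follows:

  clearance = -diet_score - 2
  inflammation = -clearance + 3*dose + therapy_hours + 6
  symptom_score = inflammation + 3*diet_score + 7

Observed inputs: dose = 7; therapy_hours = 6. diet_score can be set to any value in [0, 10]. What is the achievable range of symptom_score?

Substituting into the inflammation equation gives inflammation = diet_score + 35.
Substituting into the symptom_score equation gives symptom_score = 4*diet_score + 42.
Linear in diet_score, so extremes are at the endpoints: diet_score = 0 gives symptom_score = 42; diet_score = 10 gives symptom_score = 82.

42 to 82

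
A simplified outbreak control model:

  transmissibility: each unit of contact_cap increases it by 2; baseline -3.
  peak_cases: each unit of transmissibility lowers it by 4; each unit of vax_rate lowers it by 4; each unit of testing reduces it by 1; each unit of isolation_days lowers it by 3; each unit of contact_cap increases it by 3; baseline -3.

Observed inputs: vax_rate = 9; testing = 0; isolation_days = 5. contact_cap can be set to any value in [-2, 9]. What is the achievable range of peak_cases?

Substituting into the peak_cases equation gives peak_cases = -5*contact_cap - 42.
Linear in contact_cap, so extremes are at the endpoints: contact_cap = -2 gives peak_cases = -32; contact_cap = 9 gives peak_cases = -87.

-87 to -32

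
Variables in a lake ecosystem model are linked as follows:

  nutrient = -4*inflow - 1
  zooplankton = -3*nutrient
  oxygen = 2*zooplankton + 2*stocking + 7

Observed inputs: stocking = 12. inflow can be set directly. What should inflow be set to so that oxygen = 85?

inflow = 2

Substituting into the zooplankton equation gives zooplankton = 12*inflow + 3.
Substituting into the oxygen equation gives oxygen = 24*inflow + 37.
Solve 24*inflow + 37 = 85: inflow = (85 - 37) / 24 = 2.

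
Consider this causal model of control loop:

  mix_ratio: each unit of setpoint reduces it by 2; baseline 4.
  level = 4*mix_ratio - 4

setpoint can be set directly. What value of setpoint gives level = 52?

setpoint = -5

Substituting into the level equation gives level = -8*setpoint + 12.
Solve -8*setpoint + 12 = 52: setpoint = (52 - 12) / -8 = -5.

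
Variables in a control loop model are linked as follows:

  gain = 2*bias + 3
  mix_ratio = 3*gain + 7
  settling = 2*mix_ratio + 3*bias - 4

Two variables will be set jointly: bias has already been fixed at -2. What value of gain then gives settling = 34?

With bias held at -2:
Intervening on gain fixes its value directly, overriding its dependence on bias.
Substituting into the settling equation gives settling = 6*gain + 4.
Solve 6*gain + 4 = 34: gain = (34 - 4) / 6 = 5.

gain = 5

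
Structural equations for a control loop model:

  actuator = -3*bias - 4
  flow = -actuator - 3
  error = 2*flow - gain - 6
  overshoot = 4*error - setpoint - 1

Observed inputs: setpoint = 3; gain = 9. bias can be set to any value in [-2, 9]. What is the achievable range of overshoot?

Substituting into the flow equation gives flow = 3*bias + 1.
Substituting into the error equation gives error = 6*bias - 13.
Substituting into the overshoot equation gives overshoot = 24*bias - 56.
Linear in bias, so extremes are at the endpoints: bias = -2 gives overshoot = -104; bias = 9 gives overshoot = 160.

-104 to 160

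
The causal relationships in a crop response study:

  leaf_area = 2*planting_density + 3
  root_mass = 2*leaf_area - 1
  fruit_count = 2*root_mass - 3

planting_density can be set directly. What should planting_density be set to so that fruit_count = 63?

planting_density = 7

Substituting into the root_mass equation gives root_mass = 4*planting_density + 5.
fruit_count becomes 8*planting_density + 7.
Solve 8*planting_density + 7 = 63: planting_density = (63 - 7) / 8 = 7.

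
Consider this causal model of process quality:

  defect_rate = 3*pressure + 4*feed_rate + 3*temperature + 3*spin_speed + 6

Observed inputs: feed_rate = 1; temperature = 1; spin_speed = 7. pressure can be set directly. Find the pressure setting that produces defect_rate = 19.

pressure = -5

Substituting into the defect_rate equation gives defect_rate = 3*pressure + 34.
Solve 3*pressure + 34 = 19: pressure = (19 - 34) / 3 = -5.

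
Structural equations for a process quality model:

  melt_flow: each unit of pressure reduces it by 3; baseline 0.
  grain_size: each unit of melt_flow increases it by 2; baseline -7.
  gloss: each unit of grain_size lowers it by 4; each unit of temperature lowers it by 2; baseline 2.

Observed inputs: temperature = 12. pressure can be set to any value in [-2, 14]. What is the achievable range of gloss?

Substituting into the grain_size equation gives grain_size = -6*pressure - 7.
Substituting into the gloss equation gives gloss = 24*pressure + 6.
Linear in pressure, so extremes are at the endpoints: pressure = -2 gives gloss = -42; pressure = 14 gives gloss = 342.

-42 to 342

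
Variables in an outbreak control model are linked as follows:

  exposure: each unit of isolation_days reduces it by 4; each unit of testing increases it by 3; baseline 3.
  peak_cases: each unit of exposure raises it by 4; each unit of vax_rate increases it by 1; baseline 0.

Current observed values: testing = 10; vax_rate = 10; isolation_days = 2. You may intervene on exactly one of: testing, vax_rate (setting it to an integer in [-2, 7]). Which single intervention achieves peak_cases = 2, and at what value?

Intervening on testing: with other inputs at their observed values, peak_cases = 12*testing - 10. Solving for 2 gives testing = 1, within [-2, 7].
Intervening on vax_rate: peak_cases = vax_rate + 100. Reaching 2 requires vax_rate = -98, outside [-2, 7].

set testing = 1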